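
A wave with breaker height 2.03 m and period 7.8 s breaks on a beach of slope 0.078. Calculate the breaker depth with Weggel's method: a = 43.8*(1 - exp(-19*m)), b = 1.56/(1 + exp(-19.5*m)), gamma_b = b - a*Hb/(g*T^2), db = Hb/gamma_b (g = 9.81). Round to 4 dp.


a = 43.8 * (1 - exp(-19 * m))
exp(-19 * 0.078) = exp(-1.4820) = 0.227183
a = 43.8 * (1 - 0.227183) = 33.849390
b = 1.56 / (1 + exp(-19.5 * m))
exp(-19.5 * 0.078) = exp(-1.5210) = 0.218493
b = 1.56 / (1 + 0.218493) = 1.280270
Hb / (g * T^2) = 2.03 / (9.81 * 7.8^2) = 2.03 / 596.8404 = 0.00340124
gamma_b = b - a * Hb/(g*T^2) = 1.280270 - 33.849390 * 0.00340124 = 1.165140
db = Hb / gamma_b = 2.03 / 1.165140
db = 1.7423 m

1.7423


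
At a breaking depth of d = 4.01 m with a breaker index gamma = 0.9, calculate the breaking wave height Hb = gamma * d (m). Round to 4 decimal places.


Hb = gamma * d
Hb = 0.9 * 4.01
Hb = 3.6090 m

3.6090


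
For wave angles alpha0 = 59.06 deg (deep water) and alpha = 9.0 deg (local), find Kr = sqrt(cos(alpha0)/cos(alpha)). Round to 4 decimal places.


Kr = sqrt(cos(alpha0) / cos(alpha))
cos(59.06) = 0.514140
cos(9.0) = 0.987688
Kr = sqrt(0.514140 / 0.987688)
Kr = sqrt(0.520549)
Kr = 0.7215

0.7215


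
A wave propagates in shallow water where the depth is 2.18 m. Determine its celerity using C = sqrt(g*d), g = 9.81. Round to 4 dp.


Using the shallow-water approximation:
C = sqrt(g * d) = sqrt(9.81 * 2.18)
C = sqrt(21.3858)
C = 4.6245 m/s

4.6245


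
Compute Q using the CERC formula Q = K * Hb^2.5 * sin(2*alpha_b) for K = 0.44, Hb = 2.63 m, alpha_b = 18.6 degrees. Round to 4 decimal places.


Q = K * Hb^2.5 * sin(2 * alpha_b)
Hb^2.5 = 2.63^2.5 = 11.217327
sin(2 * 18.6) = sin(37.2) = 0.604599
Q = 0.44 * 11.217327 * 0.604599
Q = 2.9841 m^3/s

2.9841


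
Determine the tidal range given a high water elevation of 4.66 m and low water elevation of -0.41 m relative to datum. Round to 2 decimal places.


Tidal range = High water - Low water
Tidal range = 4.66 - (-0.41)
Tidal range = 5.07 m

5.07


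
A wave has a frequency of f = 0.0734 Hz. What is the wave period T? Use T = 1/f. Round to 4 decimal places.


T = 1 / f
T = 1 / 0.0734
T = 13.6240 s

13.6240


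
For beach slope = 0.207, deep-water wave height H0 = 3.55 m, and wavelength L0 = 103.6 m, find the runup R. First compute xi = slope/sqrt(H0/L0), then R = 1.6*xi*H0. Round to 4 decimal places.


xi = slope / sqrt(H0/L0)
H0/L0 = 3.55/103.6 = 0.034266
sqrt(0.034266) = 0.185112
xi = 0.207 / 0.185112 = 1.118243
R = 1.6 * xi * H0 = 1.6 * 1.118243 * 3.55
R = 6.3516 m

6.3516


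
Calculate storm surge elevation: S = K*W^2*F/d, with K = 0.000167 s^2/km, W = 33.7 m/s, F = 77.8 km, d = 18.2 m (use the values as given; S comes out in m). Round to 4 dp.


S = K * W^2 * F / d
W^2 = 33.7^2 = 1135.69
S = 0.000167 * 1135.69 * 77.8 / 18.2
Numerator = 0.000167 * 1135.69 * 77.8 = 14.755566
S = 14.755566 / 18.2 = 0.8107 m

0.8107


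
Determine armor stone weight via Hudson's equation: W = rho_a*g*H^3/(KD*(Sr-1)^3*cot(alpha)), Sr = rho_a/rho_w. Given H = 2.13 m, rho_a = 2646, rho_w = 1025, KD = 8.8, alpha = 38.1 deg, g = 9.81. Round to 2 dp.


Sr = rho_a / rho_w = 2646 / 1025 = 2.581463
(Sr - 1) = 1.581463
(Sr - 1)^3 = 3.955282
cot(38.1) = 1 / tan(38.1) = 1 / 0.784100 = 1.275347
Numerator = 2646 * 9.81 * 2.13^3 = 250840.4999
Denominator = 8.8 * 3.955282 * 1.275347 = 44.390351
W = 250840.4999 / 44.390351
W = 5650.79 N

5650.79


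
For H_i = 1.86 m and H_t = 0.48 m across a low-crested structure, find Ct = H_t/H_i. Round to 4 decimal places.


Ct = H_t / H_i
Ct = 0.48 / 1.86
Ct = 0.2581

0.2581


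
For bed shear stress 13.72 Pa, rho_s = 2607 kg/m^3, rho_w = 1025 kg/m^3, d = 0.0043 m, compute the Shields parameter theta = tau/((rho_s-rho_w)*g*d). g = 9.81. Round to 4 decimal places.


theta = tau / ((rho_s - rho_w) * g * d)
rho_s - rho_w = 2607 - 1025 = 1582
Denominator = 1582 * 9.81 * 0.0043 = 66.733506
theta = 13.72 / 66.733506
theta = 0.2056

0.2056


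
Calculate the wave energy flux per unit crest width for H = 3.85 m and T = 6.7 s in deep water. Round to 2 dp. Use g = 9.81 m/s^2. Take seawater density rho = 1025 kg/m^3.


P = rho * g^2 * H^2 * T / (32 * pi)
P = 1025 * 9.81^2 * 3.85^2 * 6.7 / (32 * pi)
P = 1025 * 96.2361 * 14.8225 * 6.7 / 100.53096
P = 97444.72 W/m

97444.72


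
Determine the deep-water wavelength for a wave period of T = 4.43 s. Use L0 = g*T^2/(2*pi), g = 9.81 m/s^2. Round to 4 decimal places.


L0 = g * T^2 / (2 * pi)
L0 = 9.81 * 4.43^2 / (2 * pi)
L0 = 9.81 * 19.6249 / 6.28319
L0 = 192.5203 / 6.28319
L0 = 30.6406 m

30.6406


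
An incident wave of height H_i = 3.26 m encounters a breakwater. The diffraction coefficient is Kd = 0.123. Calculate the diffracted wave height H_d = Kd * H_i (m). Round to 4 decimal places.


H_d = Kd * H_i
H_d = 0.123 * 3.26
H_d = 0.4010 m

0.4010


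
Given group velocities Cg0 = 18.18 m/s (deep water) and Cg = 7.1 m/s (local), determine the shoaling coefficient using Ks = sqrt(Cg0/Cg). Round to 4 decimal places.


Ks = sqrt(Cg0 / Cg)
Ks = sqrt(18.18 / 7.1)
Ks = sqrt(2.5606)
Ks = 1.6002

1.6002


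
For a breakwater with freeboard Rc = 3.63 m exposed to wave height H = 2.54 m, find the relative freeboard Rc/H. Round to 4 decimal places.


Relative freeboard = Rc / H
= 3.63 / 2.54
= 1.4291

1.4291


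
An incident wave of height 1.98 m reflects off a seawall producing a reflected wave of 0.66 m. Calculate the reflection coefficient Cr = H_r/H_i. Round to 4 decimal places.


Cr = H_r / H_i
Cr = 0.66 / 1.98
Cr = 0.3333

0.3333


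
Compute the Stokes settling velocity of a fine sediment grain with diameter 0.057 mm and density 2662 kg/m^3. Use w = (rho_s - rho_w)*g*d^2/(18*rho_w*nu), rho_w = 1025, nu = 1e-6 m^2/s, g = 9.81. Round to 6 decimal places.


w = (rho_s - rho_w) * g * d^2 / (18 * rho_w * nu)
d = 0.057 mm = 0.000057 m
rho_s - rho_w = 2662 - 1025 = 1637
Numerator = 1637 * 9.81 * (0.000057)^2 = 0.000052175594
Denominator = 18 * 1025 * 1e-6 = 0.018450
w = 0.002828 m/s

0.002828


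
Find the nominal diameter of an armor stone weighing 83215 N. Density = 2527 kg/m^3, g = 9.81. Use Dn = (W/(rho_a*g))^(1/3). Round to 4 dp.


V = W / (rho_a * g)
V = 83215 / (2527 * 9.81)
V = 83215 / 24789.87
V = 3.356815 m^3
Dn = V^(1/3) = 3.356815^(1/3)
Dn = 1.4973 m

1.4973


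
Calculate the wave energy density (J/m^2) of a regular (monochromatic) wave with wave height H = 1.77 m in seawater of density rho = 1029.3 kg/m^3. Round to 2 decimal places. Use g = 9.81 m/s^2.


E = (1/8) * rho * g * H^2
E = (1/8) * 1029.3 * 9.81 * 1.77^2
E = 0.125 * 1029.3 * 9.81 * 3.1329
E = 3954.28 J/m^2

3954.28


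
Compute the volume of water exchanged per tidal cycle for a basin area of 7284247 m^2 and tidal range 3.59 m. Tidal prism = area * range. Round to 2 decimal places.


Tidal prism = Area * Tidal range
P = 7284247 * 3.59
P = 26150446.73 m^3

26150446.73


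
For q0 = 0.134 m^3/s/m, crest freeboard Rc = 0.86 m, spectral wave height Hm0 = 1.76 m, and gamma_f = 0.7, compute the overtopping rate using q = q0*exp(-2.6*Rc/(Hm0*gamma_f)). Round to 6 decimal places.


q = q0 * exp(-2.6 * Rc / (Hm0 * gamma_f))
Exponent = -2.6 * 0.86 / (1.76 * 0.7)
= -2.6 * 0.86 / 1.2320
= -1.814935
exp(-1.814935) = 0.162848
q = 0.134 * 0.162848
q = 0.021822 m^3/s/m

0.021822


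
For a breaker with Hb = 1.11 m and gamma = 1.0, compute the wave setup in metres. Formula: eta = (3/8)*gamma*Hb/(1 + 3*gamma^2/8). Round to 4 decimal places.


eta = (3/8) * gamma * Hb / (1 + 3*gamma^2/8)
Numerator = (3/8) * 1.0 * 1.11 = 0.416250
Denominator = 1 + 3*1.0^2/8 = 1 + 0.375000 = 1.375000
eta = 0.416250 / 1.375000
eta = 0.3027 m

0.3027


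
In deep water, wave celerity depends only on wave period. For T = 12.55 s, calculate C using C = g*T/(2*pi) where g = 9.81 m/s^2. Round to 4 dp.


We use the deep-water celerity formula:
C = g * T / (2 * pi)
C = 9.81 * 12.55 / (2 * 3.14159...)
C = 123.115500 / 6.283185
C = 19.5944 m/s

19.5944


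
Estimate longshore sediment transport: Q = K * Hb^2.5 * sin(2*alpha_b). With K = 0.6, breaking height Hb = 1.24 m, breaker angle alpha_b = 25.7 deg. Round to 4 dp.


Q = K * Hb^2.5 * sin(2 * alpha_b)
Hb^2.5 = 1.24^2.5 = 1.712199
sin(2 * 25.7) = sin(51.4) = 0.781520
Q = 0.6 * 1.712199 * 0.781520
Q = 0.8029 m^3/s

0.8029


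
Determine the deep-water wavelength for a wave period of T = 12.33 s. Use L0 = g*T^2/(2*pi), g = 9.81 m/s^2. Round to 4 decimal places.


L0 = g * T^2 / (2 * pi)
L0 = 9.81 * 12.33^2 / (2 * pi)
L0 = 9.81 * 152.0289 / 6.28319
L0 = 1491.4035 / 6.28319
L0 = 237.3642 m

237.3642


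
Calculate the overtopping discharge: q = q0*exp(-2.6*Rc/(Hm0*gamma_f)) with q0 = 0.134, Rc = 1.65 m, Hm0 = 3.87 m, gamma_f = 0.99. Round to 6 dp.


q = q0 * exp(-2.6 * Rc / (Hm0 * gamma_f))
Exponent = -2.6 * 1.65 / (3.87 * 0.99)
= -2.6 * 1.65 / 3.8313
= -1.119724
exp(-1.119724) = 0.326370
q = 0.134 * 0.326370
q = 0.043734 m^3/s/m

0.043734


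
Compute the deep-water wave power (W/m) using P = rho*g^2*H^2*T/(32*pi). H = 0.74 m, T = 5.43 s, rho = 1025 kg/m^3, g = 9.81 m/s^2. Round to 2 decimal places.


P = rho * g^2 * H^2 * T / (32 * pi)
P = 1025 * 9.81^2 * 0.74^2 * 5.43 / (32 * pi)
P = 1025 * 96.2361 * 0.5476 * 5.43 / 100.53096
P = 2917.60 W/m

2917.60


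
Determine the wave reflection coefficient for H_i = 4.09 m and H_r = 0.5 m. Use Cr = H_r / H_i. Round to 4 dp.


Cr = H_r / H_i
Cr = 0.5 / 4.09
Cr = 0.1222

0.1222


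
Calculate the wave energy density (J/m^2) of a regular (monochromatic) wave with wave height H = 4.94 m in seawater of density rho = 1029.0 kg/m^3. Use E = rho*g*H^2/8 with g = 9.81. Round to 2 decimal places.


E = (1/8) * rho * g * H^2
E = (1/8) * 1029.0 * 9.81 * 4.94^2
E = 0.125 * 1029.0 * 9.81 * 24.4036
E = 30792.74 J/m^2

30792.74


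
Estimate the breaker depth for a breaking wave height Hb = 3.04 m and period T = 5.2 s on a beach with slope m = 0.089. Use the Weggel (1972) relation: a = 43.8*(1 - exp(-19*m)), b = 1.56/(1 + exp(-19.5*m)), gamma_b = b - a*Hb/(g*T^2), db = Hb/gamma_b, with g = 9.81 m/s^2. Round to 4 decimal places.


a = 43.8 * (1 - exp(-19 * m))
exp(-19 * 0.089) = exp(-1.6910) = 0.184335
a = 43.8 * (1 - 0.184335) = 35.726123
b = 1.56 / (1 + exp(-19.5 * m))
exp(-19.5 * 0.089) = exp(-1.7355) = 0.176312
b = 1.56 / (1 + 0.176312) = 1.326179
Hb / (g * T^2) = 3.04 / (9.81 * 5.2^2) = 3.04 / 265.2624 = 0.01146035
gamma_b = b - a * Hb/(g*T^2) = 1.326179 - 35.726123 * 0.01146035 = 0.916745
db = Hb / gamma_b = 3.04 / 0.916745
db = 3.3161 m

3.3161


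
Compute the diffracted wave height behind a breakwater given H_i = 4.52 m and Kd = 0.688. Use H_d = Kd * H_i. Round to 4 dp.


H_d = Kd * H_i
H_d = 0.688 * 4.52
H_d = 3.1098 m

3.1098


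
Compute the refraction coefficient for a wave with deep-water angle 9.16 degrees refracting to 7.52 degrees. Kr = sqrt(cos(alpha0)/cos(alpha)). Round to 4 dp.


Kr = sqrt(cos(alpha0) / cos(alpha))
cos(9.16) = 0.987248
cos(7.52) = 0.991399
Kr = sqrt(0.987248 / 0.991399)
Kr = sqrt(0.995812)
Kr = 0.9979

0.9979


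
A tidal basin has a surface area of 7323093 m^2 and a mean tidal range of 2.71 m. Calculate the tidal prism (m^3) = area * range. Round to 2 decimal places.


Tidal prism = Area * Tidal range
P = 7323093 * 2.71
P = 19845582.03 m^3

19845582.03


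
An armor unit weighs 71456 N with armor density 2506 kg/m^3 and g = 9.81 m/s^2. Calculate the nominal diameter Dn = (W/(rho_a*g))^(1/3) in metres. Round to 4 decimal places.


V = W / (rho_a * g)
V = 71456 / (2506 * 9.81)
V = 71456 / 24583.86
V = 2.906622 m^3
Dn = V^(1/3) = 2.906622^(1/3)
Dn = 1.4271 m

1.4271


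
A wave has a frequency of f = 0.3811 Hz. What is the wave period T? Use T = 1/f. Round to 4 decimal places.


T = 1 / f
T = 1 / 0.3811
T = 2.6240 s

2.6240


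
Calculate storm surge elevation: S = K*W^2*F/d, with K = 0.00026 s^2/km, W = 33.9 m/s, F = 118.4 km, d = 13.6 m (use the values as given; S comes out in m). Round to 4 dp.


S = K * W^2 * F / d
W^2 = 33.9^2 = 1149.21
S = 0.00026 * 1149.21 * 118.4 / 13.6
Numerator = 0.00026 * 1149.21 * 118.4 = 35.377281
S = 35.377281 / 13.6 = 2.6013 m

2.6013


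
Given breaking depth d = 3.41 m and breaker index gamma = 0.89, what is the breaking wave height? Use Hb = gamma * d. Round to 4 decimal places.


Hb = gamma * d
Hb = 0.89 * 3.41
Hb = 3.0349 m

3.0349


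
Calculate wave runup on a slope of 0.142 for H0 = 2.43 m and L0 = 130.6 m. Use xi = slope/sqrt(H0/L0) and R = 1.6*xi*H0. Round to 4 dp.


xi = slope / sqrt(H0/L0)
H0/L0 = 2.43/130.6 = 0.018606
sqrt(0.018606) = 0.136405
xi = 0.142 / 0.136405 = 1.041015
R = 1.6 * xi * H0 = 1.6 * 1.041015 * 2.43
R = 4.0475 m

4.0475


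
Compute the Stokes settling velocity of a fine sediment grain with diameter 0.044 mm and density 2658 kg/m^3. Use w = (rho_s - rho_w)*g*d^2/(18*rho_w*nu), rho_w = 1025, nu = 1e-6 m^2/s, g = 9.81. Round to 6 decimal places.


w = (rho_s - rho_w) * g * d^2 / (18 * rho_w * nu)
d = 0.044 mm = 0.000044 m
rho_s - rho_w = 2658 - 1025 = 1633
Numerator = 1633 * 9.81 * (0.000044)^2 = 0.000031014197
Denominator = 18 * 1025 * 1e-6 = 0.018450
w = 0.001681 m/s

0.001681


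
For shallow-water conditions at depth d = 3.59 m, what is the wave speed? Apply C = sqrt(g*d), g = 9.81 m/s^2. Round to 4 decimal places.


Using the shallow-water approximation:
C = sqrt(g * d) = sqrt(9.81 * 3.59)
C = sqrt(35.2179)
C = 5.9345 m/s

5.9345


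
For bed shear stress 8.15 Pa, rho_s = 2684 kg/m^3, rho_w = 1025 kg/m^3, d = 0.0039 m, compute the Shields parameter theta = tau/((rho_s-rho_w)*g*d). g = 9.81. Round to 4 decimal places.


theta = tau / ((rho_s - rho_w) * g * d)
rho_s - rho_w = 2684 - 1025 = 1659
Denominator = 1659 * 9.81 * 0.0039 = 63.471681
theta = 8.15 / 63.471681
theta = 0.1284

0.1284


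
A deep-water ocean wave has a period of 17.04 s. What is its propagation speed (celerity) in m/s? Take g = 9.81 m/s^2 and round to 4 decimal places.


We use the deep-water celerity formula:
C = g * T / (2 * pi)
C = 9.81 * 17.04 / (2 * 3.14159...)
C = 167.162400 / 6.283185
C = 26.6047 m/s

26.6047


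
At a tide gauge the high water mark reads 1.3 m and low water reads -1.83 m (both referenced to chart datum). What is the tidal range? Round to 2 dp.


Tidal range = High water - Low water
Tidal range = 1.3 - (-1.83)
Tidal range = 3.13 m

3.13


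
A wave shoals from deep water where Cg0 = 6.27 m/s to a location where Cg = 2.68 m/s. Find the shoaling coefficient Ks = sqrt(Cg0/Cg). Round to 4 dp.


Ks = sqrt(Cg0 / Cg)
Ks = sqrt(6.27 / 2.68)
Ks = sqrt(2.3396)
Ks = 1.5296

1.5296


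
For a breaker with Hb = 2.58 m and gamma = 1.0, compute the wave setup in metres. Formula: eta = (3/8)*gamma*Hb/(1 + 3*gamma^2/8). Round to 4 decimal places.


eta = (3/8) * gamma * Hb / (1 + 3*gamma^2/8)
Numerator = (3/8) * 1.0 * 2.58 = 0.967500
Denominator = 1 + 3*1.0^2/8 = 1 + 0.375000 = 1.375000
eta = 0.967500 / 1.375000
eta = 0.7036 m

0.7036


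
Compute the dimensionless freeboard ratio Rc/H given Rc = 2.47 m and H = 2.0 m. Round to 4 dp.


Relative freeboard = Rc / H
= 2.47 / 2.0
= 1.2350

1.2350


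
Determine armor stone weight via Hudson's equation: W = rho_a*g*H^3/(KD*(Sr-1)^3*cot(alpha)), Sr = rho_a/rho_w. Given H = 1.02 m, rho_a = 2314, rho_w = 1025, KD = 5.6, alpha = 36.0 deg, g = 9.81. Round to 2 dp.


Sr = rho_a / rho_w = 2314 / 1025 = 2.257561
(Sr - 1) = 1.257561
(Sr - 1)^3 = 1.988782
cot(36.0) = 1 / tan(36.0) = 1 / 0.726543 = 1.376382
Numerator = 2314 * 9.81 * 1.02^3 = 24089.7824
Denominator = 5.6 * 1.988782 * 1.376382 = 15.329011
W = 24089.7824 / 15.329011
W = 1571.52 N

1571.52


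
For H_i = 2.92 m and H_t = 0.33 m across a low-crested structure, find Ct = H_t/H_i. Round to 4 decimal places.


Ct = H_t / H_i
Ct = 0.33 / 2.92
Ct = 0.1130

0.1130


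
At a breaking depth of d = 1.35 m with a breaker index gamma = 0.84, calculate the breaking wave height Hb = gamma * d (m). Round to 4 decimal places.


Hb = gamma * d
Hb = 0.84 * 1.35
Hb = 1.1340 m

1.1340


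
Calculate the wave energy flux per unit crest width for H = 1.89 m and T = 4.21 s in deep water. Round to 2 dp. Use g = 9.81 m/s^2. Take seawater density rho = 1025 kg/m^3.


P = rho * g^2 * H^2 * T / (32 * pi)
P = 1025 * 9.81^2 * 1.89^2 * 4.21 / (32 * pi)
P = 1025 * 96.2361 * 3.5721 * 4.21 / 100.53096
P = 14755.97 W/m

14755.97


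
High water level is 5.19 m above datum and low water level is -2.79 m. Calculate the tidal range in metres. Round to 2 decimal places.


Tidal range = High water - Low water
Tidal range = 5.19 - (-2.79)
Tidal range = 7.98 m

7.98


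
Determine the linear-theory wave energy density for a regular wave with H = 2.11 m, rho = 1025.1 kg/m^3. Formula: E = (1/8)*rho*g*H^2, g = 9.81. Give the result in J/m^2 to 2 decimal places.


E = (1/8) * rho * g * H^2
E = (1/8) * 1025.1 * 9.81 * 2.11^2
E = 0.125 * 1025.1 * 9.81 * 4.4521
E = 5596.42 J/m^2

5596.42


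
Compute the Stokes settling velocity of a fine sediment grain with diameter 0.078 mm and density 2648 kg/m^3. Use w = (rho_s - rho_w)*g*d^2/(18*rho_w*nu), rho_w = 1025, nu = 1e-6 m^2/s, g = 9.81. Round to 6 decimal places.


w = (rho_s - rho_w) * g * d^2 / (18 * rho_w * nu)
d = 0.078 mm = 0.000078 m
rho_s - rho_w = 2648 - 1025 = 1623
Numerator = 1623 * 9.81 * (0.000078)^2 = 0.000096867197
Denominator = 18 * 1025 * 1e-6 = 0.018450
w = 0.005250 m/s

0.005250


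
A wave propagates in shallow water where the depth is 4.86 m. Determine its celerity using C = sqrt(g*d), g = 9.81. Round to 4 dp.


Using the shallow-water approximation:
C = sqrt(g * d) = sqrt(9.81 * 4.86)
C = sqrt(47.6766)
C = 6.9048 m/s

6.9048


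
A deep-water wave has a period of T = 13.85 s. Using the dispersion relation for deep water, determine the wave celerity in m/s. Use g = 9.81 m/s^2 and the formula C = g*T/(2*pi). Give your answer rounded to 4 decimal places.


We use the deep-water celerity formula:
C = g * T / (2 * pi)
C = 9.81 * 13.85 / (2 * 3.14159...)
C = 135.868500 / 6.283185
C = 21.6241 m/s

21.6241


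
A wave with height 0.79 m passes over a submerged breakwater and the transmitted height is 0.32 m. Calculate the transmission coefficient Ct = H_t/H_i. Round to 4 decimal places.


Ct = H_t / H_i
Ct = 0.32 / 0.79
Ct = 0.4051

0.4051


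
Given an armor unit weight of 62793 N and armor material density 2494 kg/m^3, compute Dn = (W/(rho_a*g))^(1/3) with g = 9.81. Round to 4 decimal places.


V = W / (rho_a * g)
V = 62793 / (2494 * 9.81)
V = 62793 / 24466.14
V = 2.566527 m^3
Dn = V^(1/3) = 2.566527^(1/3)
Dn = 1.3691 m

1.3691


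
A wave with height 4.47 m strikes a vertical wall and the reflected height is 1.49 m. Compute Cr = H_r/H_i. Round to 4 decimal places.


Cr = H_r / H_i
Cr = 1.49 / 4.47
Cr = 0.3333

0.3333


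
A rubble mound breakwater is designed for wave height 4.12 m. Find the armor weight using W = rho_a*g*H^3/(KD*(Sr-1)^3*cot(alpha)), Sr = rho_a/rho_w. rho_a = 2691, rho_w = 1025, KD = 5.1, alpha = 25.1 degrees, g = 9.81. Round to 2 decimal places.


Sr = rho_a / rho_w = 2691 / 1025 = 2.625366
(Sr - 1) = 1.625366
(Sr - 1)^3 = 4.293915
cot(25.1) = 1 / tan(25.1) = 1 / 0.468434 = 2.134771
Numerator = 2691 * 9.81 * 4.12^3 = 1846181.3237
Denominator = 5.1 * 4.293915 * 2.134771 = 46.749282
W = 1846181.3237 / 46.749282
W = 39491.12 N

39491.12


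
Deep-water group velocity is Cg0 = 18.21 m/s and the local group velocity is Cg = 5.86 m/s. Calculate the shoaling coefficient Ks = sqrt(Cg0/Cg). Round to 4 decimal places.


Ks = sqrt(Cg0 / Cg)
Ks = sqrt(18.21 / 5.86)
Ks = sqrt(3.1075)
Ks = 1.7628

1.7628


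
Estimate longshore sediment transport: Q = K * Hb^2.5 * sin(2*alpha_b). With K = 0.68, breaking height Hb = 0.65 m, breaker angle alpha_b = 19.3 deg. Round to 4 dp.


Q = K * Hb^2.5 * sin(2 * alpha_b)
Hb^2.5 = 0.65^2.5 = 0.340630
sin(2 * 19.3) = sin(38.6) = 0.623880
Q = 0.68 * 0.340630 * 0.623880
Q = 0.1445 m^3/s

0.1445


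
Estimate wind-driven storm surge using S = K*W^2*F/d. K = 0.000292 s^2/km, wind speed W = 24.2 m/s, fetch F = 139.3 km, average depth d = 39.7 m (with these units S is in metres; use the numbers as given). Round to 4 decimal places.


S = K * W^2 * F / d
W^2 = 24.2^2 = 585.64
S = 0.000292 * 585.64 * 139.3 / 39.7
Numerator = 0.000292 * 585.64 * 139.3 = 23.821258
S = 23.821258 / 39.7 = 0.6000 m

0.6000


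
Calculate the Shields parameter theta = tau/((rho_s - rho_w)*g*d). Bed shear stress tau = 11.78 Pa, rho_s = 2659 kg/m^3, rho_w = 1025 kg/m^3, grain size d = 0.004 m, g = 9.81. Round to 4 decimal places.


theta = tau / ((rho_s - rho_w) * g * d)
rho_s - rho_w = 2659 - 1025 = 1634
Denominator = 1634 * 9.81 * 0.004 = 64.118160
theta = 11.78 / 64.118160
theta = 0.1837

0.1837


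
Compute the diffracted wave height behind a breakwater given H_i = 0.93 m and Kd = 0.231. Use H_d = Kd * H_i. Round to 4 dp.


H_d = Kd * H_i
H_d = 0.231 * 0.93
H_d = 0.2148 m

0.2148


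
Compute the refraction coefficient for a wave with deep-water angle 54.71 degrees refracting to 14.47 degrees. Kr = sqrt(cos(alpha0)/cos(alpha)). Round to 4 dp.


Kr = sqrt(cos(alpha0) / cos(alpha))
cos(54.71) = 0.577715
cos(14.47) = 0.968279
Kr = sqrt(0.577715 / 0.968279)
Kr = sqrt(0.596641)
Kr = 0.7724

0.7724


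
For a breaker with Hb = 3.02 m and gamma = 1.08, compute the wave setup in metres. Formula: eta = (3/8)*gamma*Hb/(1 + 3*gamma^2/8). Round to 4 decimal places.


eta = (3/8) * gamma * Hb / (1 + 3*gamma^2/8)
Numerator = (3/8) * 1.08 * 3.02 = 1.223100
Denominator = 1 + 3*1.08^2/8 = 1 + 0.437400 = 1.437400
eta = 1.223100 / 1.437400
eta = 0.8509 m

0.8509


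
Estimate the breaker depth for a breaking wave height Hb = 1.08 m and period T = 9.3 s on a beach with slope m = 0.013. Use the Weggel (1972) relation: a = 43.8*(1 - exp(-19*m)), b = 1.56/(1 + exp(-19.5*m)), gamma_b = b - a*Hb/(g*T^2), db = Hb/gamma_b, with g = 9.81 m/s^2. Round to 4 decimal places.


a = 43.8 * (1 - exp(-19 * m))
exp(-19 * 0.013) = exp(-0.2470) = 0.781141
a = 43.8 * (1 - 0.781141) = 9.586038
b = 1.56 / (1 + exp(-19.5 * m))
exp(-19.5 * 0.013) = exp(-0.2535) = 0.776080
b = 1.56 / (1 + 0.776080) = 0.878339
Hb / (g * T^2) = 1.08 / (9.81 * 9.3^2) = 1.08 / 848.4669 = 0.00127288
gamma_b = b - a * Hb/(g*T^2) = 0.878339 - 9.586038 * 0.00127288 = 0.866137
db = Hb / gamma_b = 1.08 / 0.866137
db = 1.2469 m

1.2469


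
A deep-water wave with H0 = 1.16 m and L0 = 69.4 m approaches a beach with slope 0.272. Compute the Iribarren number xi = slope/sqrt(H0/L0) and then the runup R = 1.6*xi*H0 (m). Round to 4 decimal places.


xi = slope / sqrt(H0/L0)
H0/L0 = 1.16/69.4 = 0.016715
sqrt(0.016715) = 0.129285
xi = 0.272 / 0.129285 = 2.103874
R = 1.6 * xi * H0 = 1.6 * 2.103874 * 1.16
R = 3.9048 m

3.9048


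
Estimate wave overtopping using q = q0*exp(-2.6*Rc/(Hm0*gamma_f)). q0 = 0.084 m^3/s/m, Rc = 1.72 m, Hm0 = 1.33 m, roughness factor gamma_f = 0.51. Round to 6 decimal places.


q = q0 * exp(-2.6 * Rc / (Hm0 * gamma_f))
Exponent = -2.6 * 1.72 / (1.33 * 0.51)
= -2.6 * 1.72 / 0.6783
= -6.592953
exp(-6.592953) = 0.001370
q = 0.084 * 0.001370
q = 0.000115 m^3/s/m

0.000115


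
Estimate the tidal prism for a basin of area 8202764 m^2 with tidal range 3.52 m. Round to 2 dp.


Tidal prism = Area * Tidal range
P = 8202764 * 3.52
P = 28873729.28 m^3

28873729.28


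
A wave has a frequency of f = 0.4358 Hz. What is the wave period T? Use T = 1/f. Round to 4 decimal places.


T = 1 / f
T = 1 / 0.4358
T = 2.2946 s

2.2946


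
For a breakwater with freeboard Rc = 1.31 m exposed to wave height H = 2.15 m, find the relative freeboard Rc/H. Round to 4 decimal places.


Relative freeboard = Rc / H
= 1.31 / 2.15
= 0.6093

0.6093


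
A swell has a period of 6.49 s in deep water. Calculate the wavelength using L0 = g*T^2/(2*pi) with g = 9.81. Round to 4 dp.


L0 = g * T^2 / (2 * pi)
L0 = 9.81 * 6.49^2 / (2 * pi)
L0 = 9.81 * 42.1201 / 6.28319
L0 = 413.1982 / 6.28319
L0 = 65.7625 m

65.7625


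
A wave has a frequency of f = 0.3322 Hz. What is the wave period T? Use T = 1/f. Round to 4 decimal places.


T = 1 / f
T = 1 / 0.3322
T = 3.0102 s

3.0102


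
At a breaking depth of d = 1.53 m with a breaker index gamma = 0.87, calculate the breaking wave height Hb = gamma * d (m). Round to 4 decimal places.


Hb = gamma * d
Hb = 0.87 * 1.53
Hb = 1.3311 m

1.3311


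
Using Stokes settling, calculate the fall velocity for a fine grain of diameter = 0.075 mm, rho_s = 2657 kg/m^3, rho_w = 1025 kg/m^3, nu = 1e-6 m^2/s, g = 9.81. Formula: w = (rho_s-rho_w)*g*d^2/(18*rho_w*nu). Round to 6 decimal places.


w = (rho_s - rho_w) * g * d^2 / (18 * rho_w * nu)
d = 0.075 mm = 0.000075 m
rho_s - rho_w = 2657 - 1025 = 1632
Numerator = 1632 * 9.81 * (0.000075)^2 = 0.000090055800
Denominator = 18 * 1025 * 1e-6 = 0.018450
w = 0.004881 m/s

0.004881


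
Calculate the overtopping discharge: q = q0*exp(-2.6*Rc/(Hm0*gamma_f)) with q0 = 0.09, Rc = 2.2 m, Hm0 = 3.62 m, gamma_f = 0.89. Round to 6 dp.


q = q0 * exp(-2.6 * Rc / (Hm0 * gamma_f))
Exponent = -2.6 * 2.2 / (3.62 * 0.89)
= -2.6 * 2.2 / 3.2218
= -1.775405
exp(-1.775405) = 0.169415
q = 0.09 * 0.169415
q = 0.015247 m^3/s/m

0.015247


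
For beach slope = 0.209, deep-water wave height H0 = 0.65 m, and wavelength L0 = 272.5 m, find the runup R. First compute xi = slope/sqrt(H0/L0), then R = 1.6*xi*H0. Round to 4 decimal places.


xi = slope / sqrt(H0/L0)
H0/L0 = 0.65/272.5 = 0.002385
sqrt(0.002385) = 0.048840
xi = 0.209 / 0.048840 = 4.279301
R = 1.6 * xi * H0 = 1.6 * 4.279301 * 0.65
R = 4.4505 m

4.4505


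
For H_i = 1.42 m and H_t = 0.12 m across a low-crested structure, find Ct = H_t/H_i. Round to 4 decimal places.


Ct = H_t / H_i
Ct = 0.12 / 1.42
Ct = 0.0845

0.0845


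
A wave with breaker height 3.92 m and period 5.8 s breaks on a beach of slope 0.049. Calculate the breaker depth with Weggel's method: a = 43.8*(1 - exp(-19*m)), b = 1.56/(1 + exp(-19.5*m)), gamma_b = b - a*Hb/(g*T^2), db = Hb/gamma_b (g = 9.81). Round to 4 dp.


a = 43.8 * (1 - exp(-19 * m))
exp(-19 * 0.049) = exp(-0.9310) = 0.394159
a = 43.8 * (1 - 0.394159) = 26.535820
b = 1.56 / (1 + exp(-19.5 * m))
exp(-19.5 * 0.049) = exp(-0.9555) = 0.384620
b = 1.56 / (1 + 0.384620) = 1.126663
Hb / (g * T^2) = 3.92 / (9.81 * 5.8^2) = 3.92 / 330.0084 = 0.01187849
gamma_b = b - a * Hb/(g*T^2) = 1.126663 - 26.535820 * 0.01187849 = 0.811458
db = Hb / gamma_b = 3.92 / 0.811458
db = 4.8308 m

4.8308


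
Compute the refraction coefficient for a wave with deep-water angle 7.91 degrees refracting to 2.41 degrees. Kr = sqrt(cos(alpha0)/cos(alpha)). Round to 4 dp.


Kr = sqrt(cos(alpha0) / cos(alpha))
cos(7.91) = 0.990485
cos(2.41) = 0.999116
Kr = sqrt(0.990485 / 0.999116)
Kr = sqrt(0.991362)
Kr = 0.9957

0.9957


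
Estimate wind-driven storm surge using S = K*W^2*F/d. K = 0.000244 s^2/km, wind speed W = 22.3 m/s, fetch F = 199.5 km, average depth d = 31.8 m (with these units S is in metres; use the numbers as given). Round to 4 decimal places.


S = K * W^2 * F / d
W^2 = 22.3^2 = 497.29
S = 0.000244 * 497.29 * 199.5 / 31.8
Numerator = 0.000244 * 497.29 * 199.5 = 24.207083
S = 24.207083 / 31.8 = 0.7612 m

0.7612


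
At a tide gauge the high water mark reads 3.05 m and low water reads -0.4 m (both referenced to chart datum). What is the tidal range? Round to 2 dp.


Tidal range = High water - Low water
Tidal range = 3.05 - (-0.4)
Tidal range = 3.45 m

3.45


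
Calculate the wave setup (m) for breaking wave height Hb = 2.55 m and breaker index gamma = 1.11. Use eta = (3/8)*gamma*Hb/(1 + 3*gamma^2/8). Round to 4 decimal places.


eta = (3/8) * gamma * Hb / (1 + 3*gamma^2/8)
Numerator = (3/8) * 1.11 * 2.55 = 1.061438
Denominator = 1 + 3*1.11^2/8 = 1 + 0.462038 = 1.462038
eta = 1.061438 / 1.462038
eta = 0.7260 m

0.7260


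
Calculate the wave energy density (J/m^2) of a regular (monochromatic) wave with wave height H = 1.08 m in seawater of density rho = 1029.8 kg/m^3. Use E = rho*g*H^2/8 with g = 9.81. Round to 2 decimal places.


E = (1/8) * rho * g * H^2
E = (1/8) * 1029.8 * 9.81 * 1.08^2
E = 0.125 * 1029.8 * 9.81 * 1.1664
E = 1472.92 J/m^2

1472.92


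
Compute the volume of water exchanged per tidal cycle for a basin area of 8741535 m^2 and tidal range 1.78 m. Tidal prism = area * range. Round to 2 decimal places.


Tidal prism = Area * Tidal range
P = 8741535 * 1.78
P = 15559932.30 m^3

15559932.30


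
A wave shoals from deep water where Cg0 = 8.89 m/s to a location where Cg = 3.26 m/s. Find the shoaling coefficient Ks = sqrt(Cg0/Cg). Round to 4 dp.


Ks = sqrt(Cg0 / Cg)
Ks = sqrt(8.89 / 3.26)
Ks = sqrt(2.7270)
Ks = 1.6514

1.6514


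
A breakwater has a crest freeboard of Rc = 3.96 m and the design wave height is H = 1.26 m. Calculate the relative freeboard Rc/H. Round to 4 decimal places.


Relative freeboard = Rc / H
= 3.96 / 1.26
= 3.1429

3.1429


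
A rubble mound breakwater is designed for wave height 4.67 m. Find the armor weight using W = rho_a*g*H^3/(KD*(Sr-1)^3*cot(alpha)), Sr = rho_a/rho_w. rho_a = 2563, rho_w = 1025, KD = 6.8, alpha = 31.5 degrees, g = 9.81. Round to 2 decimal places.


Sr = rho_a / rho_w = 2563 / 1025 = 2.500488
(Sr - 1) = 1.500488
(Sr - 1)^3 = 3.378294
cot(31.5) = 1 / tan(31.5) = 1 / 0.612801 = 1.631852
Numerator = 2563 * 9.81 * 4.67^3 = 2560756.3319
Denominator = 6.8 * 3.378294 * 1.631852 = 37.487546
W = 2560756.3319 / 37.487546
W = 68309.52 N

68309.52


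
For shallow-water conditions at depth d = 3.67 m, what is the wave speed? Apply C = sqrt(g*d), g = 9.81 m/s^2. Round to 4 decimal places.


Using the shallow-water approximation:
C = sqrt(g * d) = sqrt(9.81 * 3.67)
C = sqrt(36.0027)
C = 6.0002 m/s

6.0002


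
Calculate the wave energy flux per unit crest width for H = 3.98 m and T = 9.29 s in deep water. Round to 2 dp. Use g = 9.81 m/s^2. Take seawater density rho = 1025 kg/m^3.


P = rho * g^2 * H^2 * T / (32 * pi)
P = 1025 * 9.81^2 * 3.98^2 * 9.29 / (32 * pi)
P = 1025 * 96.2361 * 15.8404 * 9.29 / 100.53096
P = 144392.25 W/m

144392.25


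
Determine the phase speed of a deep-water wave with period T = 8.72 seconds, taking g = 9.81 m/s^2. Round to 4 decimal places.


We use the deep-water celerity formula:
C = g * T / (2 * pi)
C = 9.81 * 8.72 / (2 * 3.14159...)
C = 85.543200 / 6.283185
C = 13.6146 m/s

13.6146


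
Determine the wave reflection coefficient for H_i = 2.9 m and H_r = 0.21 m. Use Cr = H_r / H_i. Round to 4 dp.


Cr = H_r / H_i
Cr = 0.21 / 2.9
Cr = 0.0724

0.0724


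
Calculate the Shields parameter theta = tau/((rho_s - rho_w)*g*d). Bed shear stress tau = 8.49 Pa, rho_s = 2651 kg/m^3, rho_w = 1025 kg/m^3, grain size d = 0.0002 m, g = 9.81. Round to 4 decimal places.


theta = tau / ((rho_s - rho_w) * g * d)
rho_s - rho_w = 2651 - 1025 = 1626
Denominator = 1626 * 9.81 * 0.0002 = 3.190212
theta = 8.49 / 3.190212
theta = 2.6613

2.6613


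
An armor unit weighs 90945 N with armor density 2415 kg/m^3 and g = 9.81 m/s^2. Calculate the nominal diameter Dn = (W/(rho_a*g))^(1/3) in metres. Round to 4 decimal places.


V = W / (rho_a * g)
V = 90945 / (2415 * 9.81)
V = 90945 / 23691.15
V = 3.838775 m^3
Dn = V^(1/3) = 3.838775^(1/3)
Dn = 1.5658 m

1.5658


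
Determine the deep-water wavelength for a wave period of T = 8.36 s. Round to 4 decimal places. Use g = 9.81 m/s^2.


L0 = g * T^2 / (2 * pi)
L0 = 9.81 * 8.36^2 / (2 * pi)
L0 = 9.81 * 69.8896 / 6.28319
L0 = 685.6170 / 6.28319
L0 = 109.1193 m

109.1193


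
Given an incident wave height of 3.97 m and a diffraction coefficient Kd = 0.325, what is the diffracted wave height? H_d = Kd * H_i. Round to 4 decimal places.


H_d = Kd * H_i
H_d = 0.325 * 3.97
H_d = 1.2903 m

1.2903


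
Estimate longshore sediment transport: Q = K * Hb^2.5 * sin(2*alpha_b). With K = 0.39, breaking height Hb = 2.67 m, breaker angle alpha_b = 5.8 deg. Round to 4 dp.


Q = K * Hb^2.5 * sin(2 * alpha_b)
Hb^2.5 = 2.67^2.5 = 11.648719
sin(2 * 5.8) = sin(11.6) = 0.201078
Q = 0.39 * 11.648719 * 0.201078
Q = 0.9135 m^3/s

0.9135


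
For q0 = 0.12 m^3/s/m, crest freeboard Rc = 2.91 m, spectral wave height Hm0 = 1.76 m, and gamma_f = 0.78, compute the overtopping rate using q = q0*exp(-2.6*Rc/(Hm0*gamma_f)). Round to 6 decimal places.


q = q0 * exp(-2.6 * Rc / (Hm0 * gamma_f))
Exponent = -2.6 * 2.91 / (1.76 * 0.78)
= -2.6 * 2.91 / 1.3728
= -5.511364
exp(-5.511364) = 0.004041
q = 0.12 * 0.004041
q = 0.000485 m^3/s/m

0.000485


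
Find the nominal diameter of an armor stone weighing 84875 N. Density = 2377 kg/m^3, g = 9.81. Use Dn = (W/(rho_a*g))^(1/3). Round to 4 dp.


V = W / (rho_a * g)
V = 84875 / (2377 * 9.81)
V = 84875 / 23318.37
V = 3.639834 m^3
Dn = V^(1/3) = 3.639834^(1/3)
Dn = 1.5383 m

1.5383


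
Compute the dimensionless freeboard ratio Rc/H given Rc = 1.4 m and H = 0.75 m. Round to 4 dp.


Relative freeboard = Rc / H
= 1.4 / 0.75
= 1.8667

1.8667


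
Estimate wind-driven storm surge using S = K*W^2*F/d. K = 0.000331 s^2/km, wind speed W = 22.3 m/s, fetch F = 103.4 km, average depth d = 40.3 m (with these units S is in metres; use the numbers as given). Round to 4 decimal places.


S = K * W^2 * F / d
W^2 = 22.3^2 = 497.29
S = 0.000331 * 497.29 * 103.4 / 40.3
Numerator = 0.000331 * 497.29 * 103.4 = 17.019949
S = 17.019949 / 40.3 = 0.4223 m

0.4223


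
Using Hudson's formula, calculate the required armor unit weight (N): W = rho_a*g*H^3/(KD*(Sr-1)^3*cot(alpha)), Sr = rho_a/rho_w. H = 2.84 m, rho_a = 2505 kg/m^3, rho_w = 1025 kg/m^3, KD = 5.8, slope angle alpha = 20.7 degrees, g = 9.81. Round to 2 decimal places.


Sr = rho_a / rho_w = 2505 / 1025 = 2.443902
(Sr - 1) = 1.443902
(Sr - 1)^3 = 3.010326
cot(20.7) = 1 / tan(20.7) = 1 / 0.377869 = 2.646423
Numerator = 2505 * 9.81 * 2.84^3 = 562900.6598
Denominator = 5.8 * 3.010326 * 2.646423 = 46.206262
W = 562900.6598 / 46.206262
W = 12182.35 N

12182.35


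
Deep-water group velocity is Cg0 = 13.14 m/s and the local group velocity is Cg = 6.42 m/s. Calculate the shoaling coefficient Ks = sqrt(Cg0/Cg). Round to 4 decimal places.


Ks = sqrt(Cg0 / Cg)
Ks = sqrt(13.14 / 6.42)
Ks = sqrt(2.0467)
Ks = 1.4306

1.4306


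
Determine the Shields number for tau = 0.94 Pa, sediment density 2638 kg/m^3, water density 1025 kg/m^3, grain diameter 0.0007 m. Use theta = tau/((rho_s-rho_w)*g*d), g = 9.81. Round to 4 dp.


theta = tau / ((rho_s - rho_w) * g * d)
rho_s - rho_w = 2638 - 1025 = 1613
Denominator = 1613 * 9.81 * 0.0007 = 11.076471
theta = 0.94 / 11.076471
theta = 0.0849

0.0849


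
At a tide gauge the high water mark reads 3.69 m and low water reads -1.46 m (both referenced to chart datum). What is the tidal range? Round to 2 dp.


Tidal range = High water - Low water
Tidal range = 3.69 - (-1.46)
Tidal range = 5.15 m

5.15


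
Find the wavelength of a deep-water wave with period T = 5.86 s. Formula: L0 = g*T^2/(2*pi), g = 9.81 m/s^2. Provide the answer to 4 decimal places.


L0 = g * T^2 / (2 * pi)
L0 = 9.81 * 5.86^2 / (2 * pi)
L0 = 9.81 * 34.3396 / 6.28319
L0 = 336.8715 / 6.28319
L0 = 53.6148 m

53.6148


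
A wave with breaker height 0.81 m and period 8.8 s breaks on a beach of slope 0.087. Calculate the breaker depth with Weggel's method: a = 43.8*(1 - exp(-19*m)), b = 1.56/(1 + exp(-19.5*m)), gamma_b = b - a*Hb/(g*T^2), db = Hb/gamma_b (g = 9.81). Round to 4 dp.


a = 43.8 * (1 - exp(-19 * m))
exp(-19 * 0.087) = exp(-1.6530) = 0.191475
a = 43.8 * (1 - 0.191475) = 35.413412
b = 1.56 / (1 + exp(-19.5 * m))
exp(-19.5 * 0.087) = exp(-1.6965) = 0.183324
b = 1.56 / (1 + 0.183324) = 1.318320
Hb / (g * T^2) = 0.81 / (9.81 * 8.8^2) = 0.81 / 759.6864 = 0.00106623
gamma_b = b - a * Hb/(g*T^2) = 1.318320 - 35.413412 * 0.00106623 = 1.280561
db = Hb / gamma_b = 0.81 / 1.280561
db = 0.6325 m

0.6325


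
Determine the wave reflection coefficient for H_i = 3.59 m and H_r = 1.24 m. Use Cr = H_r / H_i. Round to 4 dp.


Cr = H_r / H_i
Cr = 1.24 / 3.59
Cr = 0.3454

0.3454


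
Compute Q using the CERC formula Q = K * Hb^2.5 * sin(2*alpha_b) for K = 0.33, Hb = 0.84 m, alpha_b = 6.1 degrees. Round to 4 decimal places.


Q = K * Hb^2.5 * sin(2 * alpha_b)
Hb^2.5 = 0.84^2.5 = 0.646693
sin(2 * 6.1) = sin(12.2) = 0.211325
Q = 0.33 * 0.646693 * 0.211325
Q = 0.0451 m^3/s

0.0451


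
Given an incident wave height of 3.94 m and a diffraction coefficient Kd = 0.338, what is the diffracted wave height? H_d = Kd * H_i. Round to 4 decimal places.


H_d = Kd * H_i
H_d = 0.338 * 3.94
H_d = 1.3317 m

1.3317


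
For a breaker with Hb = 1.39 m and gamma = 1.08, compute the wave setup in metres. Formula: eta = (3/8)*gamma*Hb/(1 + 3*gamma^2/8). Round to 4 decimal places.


eta = (3/8) * gamma * Hb / (1 + 3*gamma^2/8)
Numerator = (3/8) * 1.08 * 1.39 = 0.562950
Denominator = 1 + 3*1.08^2/8 = 1 + 0.437400 = 1.437400
eta = 0.562950 / 1.437400
eta = 0.3916 m

0.3916


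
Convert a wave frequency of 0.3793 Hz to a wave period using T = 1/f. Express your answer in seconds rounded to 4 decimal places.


T = 1 / f
T = 1 / 0.3793
T = 2.6364 s

2.6364


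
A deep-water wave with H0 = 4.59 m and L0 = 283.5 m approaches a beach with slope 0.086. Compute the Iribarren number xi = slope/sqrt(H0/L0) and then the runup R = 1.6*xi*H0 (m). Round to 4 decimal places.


xi = slope / sqrt(H0/L0)
H0/L0 = 4.59/283.5 = 0.016190
sqrt(0.016190) = 0.127242
xi = 0.086 / 0.127242 = 0.675879
R = 1.6 * xi * H0 = 1.6 * 0.675879 * 4.59
R = 4.9637 m

4.9637


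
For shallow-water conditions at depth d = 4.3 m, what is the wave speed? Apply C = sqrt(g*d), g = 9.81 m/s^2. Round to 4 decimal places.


Using the shallow-water approximation:
C = sqrt(g * d) = sqrt(9.81 * 4.3)
C = sqrt(42.1830)
C = 6.4948 m/s

6.4948


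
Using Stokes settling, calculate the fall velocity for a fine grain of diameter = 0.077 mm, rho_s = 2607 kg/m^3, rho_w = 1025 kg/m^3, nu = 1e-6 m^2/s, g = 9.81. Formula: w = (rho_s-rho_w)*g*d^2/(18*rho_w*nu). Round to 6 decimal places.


w = (rho_s - rho_w) * g * d^2 / (18 * rho_w * nu)
d = 0.077 mm = 0.000077 m
rho_s - rho_w = 2607 - 1025 = 1582
Numerator = 1582 * 9.81 * (0.000077)^2 = 0.000092014641
Denominator = 18 * 1025 * 1e-6 = 0.018450
w = 0.004987 m/s

0.004987


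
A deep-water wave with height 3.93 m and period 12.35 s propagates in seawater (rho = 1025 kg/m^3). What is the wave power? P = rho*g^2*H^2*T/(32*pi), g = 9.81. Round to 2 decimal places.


P = rho * g^2 * H^2 * T / (32 * pi)
P = 1025 * 9.81^2 * 3.93^2 * 12.35 / (32 * pi)
P = 1025 * 96.2361 * 15.4449 * 12.35 / 100.53096
P = 187160.45 W/m

187160.45


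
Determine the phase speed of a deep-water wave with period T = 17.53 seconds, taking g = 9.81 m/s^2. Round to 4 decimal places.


We use the deep-water celerity formula:
C = g * T / (2 * pi)
C = 9.81 * 17.53 / (2 * 3.14159...)
C = 171.969300 / 6.283185
C = 27.3698 m/s

27.3698


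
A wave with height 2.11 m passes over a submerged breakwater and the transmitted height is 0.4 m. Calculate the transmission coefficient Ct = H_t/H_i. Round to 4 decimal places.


Ct = H_t / H_i
Ct = 0.4 / 2.11
Ct = 0.1896

0.1896


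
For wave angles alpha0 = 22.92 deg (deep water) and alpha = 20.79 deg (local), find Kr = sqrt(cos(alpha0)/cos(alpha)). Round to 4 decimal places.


Kr = sqrt(cos(alpha0) / cos(alpha))
cos(22.92) = 0.921050
cos(20.79) = 0.934888
Kr = sqrt(0.921050 / 0.934888)
Kr = sqrt(0.985198)
Kr = 0.9926

0.9926


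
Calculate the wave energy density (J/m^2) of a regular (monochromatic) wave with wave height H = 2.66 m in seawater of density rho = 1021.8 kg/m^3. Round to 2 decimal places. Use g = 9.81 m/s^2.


E = (1/8) * rho * g * H^2
E = (1/8) * 1021.8 * 9.81 * 2.66^2
E = 0.125 * 1021.8 * 9.81 * 7.0756
E = 8865.60 J/m^2

8865.60


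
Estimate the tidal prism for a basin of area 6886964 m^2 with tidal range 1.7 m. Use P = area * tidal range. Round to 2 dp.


Tidal prism = Area * Tidal range
P = 6886964 * 1.7
P = 11707838.80 m^3

11707838.80


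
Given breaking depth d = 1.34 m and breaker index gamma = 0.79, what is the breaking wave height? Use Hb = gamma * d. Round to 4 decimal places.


Hb = gamma * d
Hb = 0.79 * 1.34
Hb = 1.0586 m

1.0586
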